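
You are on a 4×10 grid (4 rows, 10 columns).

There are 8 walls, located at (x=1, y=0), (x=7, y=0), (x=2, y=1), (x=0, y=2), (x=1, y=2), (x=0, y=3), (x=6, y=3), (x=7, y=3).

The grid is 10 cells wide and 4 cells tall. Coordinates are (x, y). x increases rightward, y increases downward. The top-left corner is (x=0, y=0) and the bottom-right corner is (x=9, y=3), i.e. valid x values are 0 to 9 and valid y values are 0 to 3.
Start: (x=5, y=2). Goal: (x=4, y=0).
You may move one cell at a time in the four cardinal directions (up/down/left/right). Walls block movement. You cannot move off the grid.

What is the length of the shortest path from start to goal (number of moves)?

Answer: Shortest path length: 3

Derivation:
BFS from (x=5, y=2) until reaching (x=4, y=0):
  Distance 0: (x=5, y=2)
  Distance 1: (x=5, y=1), (x=4, y=2), (x=6, y=2), (x=5, y=3)
  Distance 2: (x=5, y=0), (x=4, y=1), (x=6, y=1), (x=3, y=2), (x=7, y=2), (x=4, y=3)
  Distance 3: (x=4, y=0), (x=6, y=0), (x=3, y=1), (x=7, y=1), (x=2, y=2), (x=8, y=2), (x=3, y=3)  <- goal reached here
One shortest path (3 moves): (x=5, y=2) -> (x=4, y=2) -> (x=4, y=1) -> (x=4, y=0)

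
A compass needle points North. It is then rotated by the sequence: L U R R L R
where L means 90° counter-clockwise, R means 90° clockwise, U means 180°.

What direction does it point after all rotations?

Answer: Final heading: West

Derivation:
Start: North
  L (left (90° counter-clockwise)) -> West
  U (U-turn (180°)) -> East
  R (right (90° clockwise)) -> South
  R (right (90° clockwise)) -> West
  L (left (90° counter-clockwise)) -> South
  R (right (90° clockwise)) -> West
Final: West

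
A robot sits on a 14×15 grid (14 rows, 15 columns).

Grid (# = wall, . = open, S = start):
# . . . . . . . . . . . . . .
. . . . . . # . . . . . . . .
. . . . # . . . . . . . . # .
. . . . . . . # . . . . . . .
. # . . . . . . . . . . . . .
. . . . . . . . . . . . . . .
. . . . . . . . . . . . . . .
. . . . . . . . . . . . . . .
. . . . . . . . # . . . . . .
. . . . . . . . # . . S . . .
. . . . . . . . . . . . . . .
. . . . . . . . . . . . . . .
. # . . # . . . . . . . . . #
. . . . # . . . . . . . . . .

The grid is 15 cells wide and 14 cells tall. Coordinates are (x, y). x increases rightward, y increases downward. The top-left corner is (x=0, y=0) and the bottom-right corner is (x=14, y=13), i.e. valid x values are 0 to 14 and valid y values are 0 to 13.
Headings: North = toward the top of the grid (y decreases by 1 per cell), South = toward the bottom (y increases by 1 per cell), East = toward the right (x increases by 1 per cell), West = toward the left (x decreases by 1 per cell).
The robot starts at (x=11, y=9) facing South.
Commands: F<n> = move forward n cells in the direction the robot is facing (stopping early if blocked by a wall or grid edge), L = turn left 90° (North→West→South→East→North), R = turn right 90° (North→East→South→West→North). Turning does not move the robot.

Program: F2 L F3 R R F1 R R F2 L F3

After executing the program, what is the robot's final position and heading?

Start: (x=11, y=9), facing South
  F2: move forward 2, now at (x=11, y=11)
  L: turn left, now facing East
  F3: move forward 3, now at (x=14, y=11)
  R: turn right, now facing South
  R: turn right, now facing West
  F1: move forward 1, now at (x=13, y=11)
  R: turn right, now facing North
  R: turn right, now facing East
  F2: move forward 1/2 (blocked), now at (x=14, y=11)
  L: turn left, now facing North
  F3: move forward 3, now at (x=14, y=8)
Final: (x=14, y=8), facing North

Answer: Final position: (x=14, y=8), facing North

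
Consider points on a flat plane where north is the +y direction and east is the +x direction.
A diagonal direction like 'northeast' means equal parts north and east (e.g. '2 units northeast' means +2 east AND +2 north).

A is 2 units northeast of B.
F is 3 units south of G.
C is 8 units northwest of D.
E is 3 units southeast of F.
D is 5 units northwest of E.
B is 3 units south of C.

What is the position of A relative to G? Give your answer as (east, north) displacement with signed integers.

Answer: A is at (east=-8, north=6) relative to G.

Derivation:
Place G at the origin (east=0, north=0).
  F is 3 units south of G: delta (east=+0, north=-3); F at (east=0, north=-3).
  E is 3 units southeast of F: delta (east=+3, north=-3); E at (east=3, north=-6).
  D is 5 units northwest of E: delta (east=-5, north=+5); D at (east=-2, north=-1).
  C is 8 units northwest of D: delta (east=-8, north=+8); C at (east=-10, north=7).
  B is 3 units south of C: delta (east=+0, north=-3); B at (east=-10, north=4).
  A is 2 units northeast of B: delta (east=+2, north=+2); A at (east=-8, north=6).
Therefore A relative to G: (east=-8, north=6).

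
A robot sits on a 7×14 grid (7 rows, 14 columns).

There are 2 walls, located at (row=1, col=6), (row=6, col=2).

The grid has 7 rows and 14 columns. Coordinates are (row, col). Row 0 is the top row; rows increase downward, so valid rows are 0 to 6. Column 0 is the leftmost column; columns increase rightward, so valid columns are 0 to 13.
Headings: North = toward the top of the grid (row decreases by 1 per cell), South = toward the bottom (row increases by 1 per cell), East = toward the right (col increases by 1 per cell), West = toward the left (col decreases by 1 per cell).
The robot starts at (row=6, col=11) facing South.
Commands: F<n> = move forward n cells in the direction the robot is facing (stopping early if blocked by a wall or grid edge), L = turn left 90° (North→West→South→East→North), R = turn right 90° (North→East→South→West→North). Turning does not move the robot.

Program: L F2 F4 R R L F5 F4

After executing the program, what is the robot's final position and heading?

Answer: Final position: (row=6, col=13), facing South

Derivation:
Start: (row=6, col=11), facing South
  L: turn left, now facing East
  F2: move forward 2, now at (row=6, col=13)
  F4: move forward 0/4 (blocked), now at (row=6, col=13)
  R: turn right, now facing South
  R: turn right, now facing West
  L: turn left, now facing South
  F5: move forward 0/5 (blocked), now at (row=6, col=13)
  F4: move forward 0/4 (blocked), now at (row=6, col=13)
Final: (row=6, col=13), facing South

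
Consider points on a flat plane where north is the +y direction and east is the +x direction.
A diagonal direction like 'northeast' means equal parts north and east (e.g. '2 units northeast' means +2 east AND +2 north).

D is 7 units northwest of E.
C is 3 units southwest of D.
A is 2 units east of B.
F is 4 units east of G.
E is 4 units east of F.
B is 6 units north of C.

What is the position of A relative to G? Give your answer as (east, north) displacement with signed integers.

Place G at the origin (east=0, north=0).
  F is 4 units east of G: delta (east=+4, north=+0); F at (east=4, north=0).
  E is 4 units east of F: delta (east=+4, north=+0); E at (east=8, north=0).
  D is 7 units northwest of E: delta (east=-7, north=+7); D at (east=1, north=7).
  C is 3 units southwest of D: delta (east=-3, north=-3); C at (east=-2, north=4).
  B is 6 units north of C: delta (east=+0, north=+6); B at (east=-2, north=10).
  A is 2 units east of B: delta (east=+2, north=+0); A at (east=0, north=10).
Therefore A relative to G: (east=0, north=10).

Answer: A is at (east=0, north=10) relative to G.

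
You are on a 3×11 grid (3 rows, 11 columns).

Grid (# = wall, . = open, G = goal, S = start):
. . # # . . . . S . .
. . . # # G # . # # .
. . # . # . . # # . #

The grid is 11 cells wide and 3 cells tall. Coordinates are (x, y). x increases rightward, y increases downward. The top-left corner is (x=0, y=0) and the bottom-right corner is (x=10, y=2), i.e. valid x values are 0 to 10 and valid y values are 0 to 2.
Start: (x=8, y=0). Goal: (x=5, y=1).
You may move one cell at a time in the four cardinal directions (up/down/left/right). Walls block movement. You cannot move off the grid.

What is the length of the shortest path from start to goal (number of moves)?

Answer: Shortest path length: 4

Derivation:
BFS from (x=8, y=0) until reaching (x=5, y=1):
  Distance 0: (x=8, y=0)
  Distance 1: (x=7, y=0), (x=9, y=0)
  Distance 2: (x=6, y=0), (x=10, y=0), (x=7, y=1)
  Distance 3: (x=5, y=0), (x=10, y=1)
  Distance 4: (x=4, y=0), (x=5, y=1)  <- goal reached here
One shortest path (4 moves): (x=8, y=0) -> (x=7, y=0) -> (x=6, y=0) -> (x=5, y=0) -> (x=5, y=1)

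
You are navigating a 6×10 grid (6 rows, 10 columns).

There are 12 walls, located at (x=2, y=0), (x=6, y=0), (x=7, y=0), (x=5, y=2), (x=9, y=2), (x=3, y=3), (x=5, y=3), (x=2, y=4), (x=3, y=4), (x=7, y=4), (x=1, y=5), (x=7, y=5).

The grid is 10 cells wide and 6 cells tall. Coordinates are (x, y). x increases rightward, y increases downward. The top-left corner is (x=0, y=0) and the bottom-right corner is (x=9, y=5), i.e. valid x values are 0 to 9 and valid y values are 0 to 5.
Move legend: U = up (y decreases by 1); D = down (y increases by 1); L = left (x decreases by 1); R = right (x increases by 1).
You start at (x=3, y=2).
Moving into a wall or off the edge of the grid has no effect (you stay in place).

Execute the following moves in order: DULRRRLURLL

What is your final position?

Answer: Final position: (x=3, y=0)

Derivation:
Start: (x=3, y=2)
  D (down): blocked, stay at (x=3, y=2)
  U (up): (x=3, y=2) -> (x=3, y=1)
  L (left): (x=3, y=1) -> (x=2, y=1)
  R (right): (x=2, y=1) -> (x=3, y=1)
  R (right): (x=3, y=1) -> (x=4, y=1)
  R (right): (x=4, y=1) -> (x=5, y=1)
  L (left): (x=5, y=1) -> (x=4, y=1)
  U (up): (x=4, y=1) -> (x=4, y=0)
  R (right): (x=4, y=0) -> (x=5, y=0)
  L (left): (x=5, y=0) -> (x=4, y=0)
  L (left): (x=4, y=0) -> (x=3, y=0)
Final: (x=3, y=0)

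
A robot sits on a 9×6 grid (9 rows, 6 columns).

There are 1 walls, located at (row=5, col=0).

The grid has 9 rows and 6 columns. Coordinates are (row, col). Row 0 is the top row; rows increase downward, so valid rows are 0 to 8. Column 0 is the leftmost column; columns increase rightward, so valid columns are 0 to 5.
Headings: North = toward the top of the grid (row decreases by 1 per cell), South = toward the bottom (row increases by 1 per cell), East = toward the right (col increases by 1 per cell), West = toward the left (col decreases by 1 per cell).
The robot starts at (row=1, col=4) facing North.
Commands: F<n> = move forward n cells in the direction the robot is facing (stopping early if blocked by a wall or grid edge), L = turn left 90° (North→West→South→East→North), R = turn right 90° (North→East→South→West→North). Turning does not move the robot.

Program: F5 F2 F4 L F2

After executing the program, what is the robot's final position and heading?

Start: (row=1, col=4), facing North
  F5: move forward 1/5 (blocked), now at (row=0, col=4)
  F2: move forward 0/2 (blocked), now at (row=0, col=4)
  F4: move forward 0/4 (blocked), now at (row=0, col=4)
  L: turn left, now facing West
  F2: move forward 2, now at (row=0, col=2)
Final: (row=0, col=2), facing West

Answer: Final position: (row=0, col=2), facing West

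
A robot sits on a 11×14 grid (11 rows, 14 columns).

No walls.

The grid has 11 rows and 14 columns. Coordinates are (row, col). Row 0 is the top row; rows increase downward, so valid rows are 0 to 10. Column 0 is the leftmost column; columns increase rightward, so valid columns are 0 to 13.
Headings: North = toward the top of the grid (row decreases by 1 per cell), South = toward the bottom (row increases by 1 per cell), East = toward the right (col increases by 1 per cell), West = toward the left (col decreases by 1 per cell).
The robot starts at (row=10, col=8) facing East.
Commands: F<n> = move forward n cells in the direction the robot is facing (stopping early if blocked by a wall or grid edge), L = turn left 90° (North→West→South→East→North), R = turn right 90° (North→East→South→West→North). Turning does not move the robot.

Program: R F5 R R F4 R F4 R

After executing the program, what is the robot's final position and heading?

Answer: Final position: (row=6, col=12), facing South

Derivation:
Start: (row=10, col=8), facing East
  R: turn right, now facing South
  F5: move forward 0/5 (blocked), now at (row=10, col=8)
  R: turn right, now facing West
  R: turn right, now facing North
  F4: move forward 4, now at (row=6, col=8)
  R: turn right, now facing East
  F4: move forward 4, now at (row=6, col=12)
  R: turn right, now facing South
Final: (row=6, col=12), facing South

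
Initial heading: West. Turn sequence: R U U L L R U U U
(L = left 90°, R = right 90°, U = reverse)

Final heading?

Start: West
  R (right (90° clockwise)) -> North
  U (U-turn (180°)) -> South
  U (U-turn (180°)) -> North
  L (left (90° counter-clockwise)) -> West
  L (left (90° counter-clockwise)) -> South
  R (right (90° clockwise)) -> West
  U (U-turn (180°)) -> East
  U (U-turn (180°)) -> West
  U (U-turn (180°)) -> East
Final: East

Answer: Final heading: East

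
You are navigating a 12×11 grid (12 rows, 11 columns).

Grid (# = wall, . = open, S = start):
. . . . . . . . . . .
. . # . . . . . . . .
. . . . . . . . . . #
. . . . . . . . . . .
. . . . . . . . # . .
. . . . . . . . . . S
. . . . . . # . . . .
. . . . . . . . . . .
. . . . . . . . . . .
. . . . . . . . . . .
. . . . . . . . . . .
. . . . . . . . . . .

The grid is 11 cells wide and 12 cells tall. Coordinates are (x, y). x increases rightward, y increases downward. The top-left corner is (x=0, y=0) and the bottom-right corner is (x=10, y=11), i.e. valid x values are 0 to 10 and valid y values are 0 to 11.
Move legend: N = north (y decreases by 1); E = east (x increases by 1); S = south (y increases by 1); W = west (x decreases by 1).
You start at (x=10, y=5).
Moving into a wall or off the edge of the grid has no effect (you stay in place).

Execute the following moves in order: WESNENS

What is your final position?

Start: (x=10, y=5)
  W (west): (x=10, y=5) -> (x=9, y=5)
  E (east): (x=9, y=5) -> (x=10, y=5)
  S (south): (x=10, y=5) -> (x=10, y=6)
  N (north): (x=10, y=6) -> (x=10, y=5)
  E (east): blocked, stay at (x=10, y=5)
  N (north): (x=10, y=5) -> (x=10, y=4)
  S (south): (x=10, y=4) -> (x=10, y=5)
Final: (x=10, y=5)

Answer: Final position: (x=10, y=5)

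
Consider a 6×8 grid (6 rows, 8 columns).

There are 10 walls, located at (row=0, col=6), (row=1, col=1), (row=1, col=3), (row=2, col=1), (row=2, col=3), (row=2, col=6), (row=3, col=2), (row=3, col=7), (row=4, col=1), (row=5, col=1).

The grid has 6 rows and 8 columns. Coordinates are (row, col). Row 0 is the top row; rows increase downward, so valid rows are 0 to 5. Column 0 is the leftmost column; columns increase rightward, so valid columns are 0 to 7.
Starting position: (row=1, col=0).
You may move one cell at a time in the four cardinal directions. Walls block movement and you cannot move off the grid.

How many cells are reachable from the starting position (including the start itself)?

BFS flood-fill from (row=1, col=0):
  Distance 0: (row=1, col=0)
  Distance 1: (row=0, col=0), (row=2, col=0)
  Distance 2: (row=0, col=1), (row=3, col=0)
  Distance 3: (row=0, col=2), (row=3, col=1), (row=4, col=0)
  Distance 4: (row=0, col=3), (row=1, col=2), (row=5, col=0)
  Distance 5: (row=0, col=4), (row=2, col=2)
  Distance 6: (row=0, col=5), (row=1, col=4)
  Distance 7: (row=1, col=5), (row=2, col=4)
  Distance 8: (row=1, col=6), (row=2, col=5), (row=3, col=4)
  Distance 9: (row=1, col=7), (row=3, col=3), (row=3, col=5), (row=4, col=4)
  Distance 10: (row=0, col=7), (row=2, col=7), (row=3, col=6), (row=4, col=3), (row=4, col=5), (row=5, col=4)
  Distance 11: (row=4, col=2), (row=4, col=6), (row=5, col=3), (row=5, col=5)
  Distance 12: (row=4, col=7), (row=5, col=2), (row=5, col=6)
  Distance 13: (row=5, col=7)
Total reachable: 38 (grid has 38 open cells total)

Answer: Reachable cells: 38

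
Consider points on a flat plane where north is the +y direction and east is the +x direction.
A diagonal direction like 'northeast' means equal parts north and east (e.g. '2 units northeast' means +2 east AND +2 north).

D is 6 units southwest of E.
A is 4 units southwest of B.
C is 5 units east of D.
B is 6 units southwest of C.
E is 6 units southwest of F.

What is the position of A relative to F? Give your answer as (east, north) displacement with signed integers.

Answer: A is at (east=-17, north=-22) relative to F.

Derivation:
Place F at the origin (east=0, north=0).
  E is 6 units southwest of F: delta (east=-6, north=-6); E at (east=-6, north=-6).
  D is 6 units southwest of E: delta (east=-6, north=-6); D at (east=-12, north=-12).
  C is 5 units east of D: delta (east=+5, north=+0); C at (east=-7, north=-12).
  B is 6 units southwest of C: delta (east=-6, north=-6); B at (east=-13, north=-18).
  A is 4 units southwest of B: delta (east=-4, north=-4); A at (east=-17, north=-22).
Therefore A relative to F: (east=-17, north=-22).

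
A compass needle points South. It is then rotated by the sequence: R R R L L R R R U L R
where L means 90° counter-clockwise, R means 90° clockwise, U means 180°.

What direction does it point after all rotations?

Start: South
  R (right (90° clockwise)) -> West
  R (right (90° clockwise)) -> North
  R (right (90° clockwise)) -> East
  L (left (90° counter-clockwise)) -> North
  L (left (90° counter-clockwise)) -> West
  R (right (90° clockwise)) -> North
  R (right (90° clockwise)) -> East
  R (right (90° clockwise)) -> South
  U (U-turn (180°)) -> North
  L (left (90° counter-clockwise)) -> West
  R (right (90° clockwise)) -> North
Final: North

Answer: Final heading: North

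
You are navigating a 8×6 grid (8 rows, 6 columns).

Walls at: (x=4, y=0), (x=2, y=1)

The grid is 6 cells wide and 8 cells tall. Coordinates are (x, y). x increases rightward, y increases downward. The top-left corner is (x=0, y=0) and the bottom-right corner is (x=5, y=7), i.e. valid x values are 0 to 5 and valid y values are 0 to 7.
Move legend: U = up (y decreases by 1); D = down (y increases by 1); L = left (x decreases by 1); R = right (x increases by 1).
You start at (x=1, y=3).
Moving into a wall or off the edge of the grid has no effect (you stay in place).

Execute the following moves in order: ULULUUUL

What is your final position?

Start: (x=1, y=3)
  U (up): (x=1, y=3) -> (x=1, y=2)
  L (left): (x=1, y=2) -> (x=0, y=2)
  U (up): (x=0, y=2) -> (x=0, y=1)
  L (left): blocked, stay at (x=0, y=1)
  U (up): (x=0, y=1) -> (x=0, y=0)
  U (up): blocked, stay at (x=0, y=0)
  U (up): blocked, stay at (x=0, y=0)
  L (left): blocked, stay at (x=0, y=0)
Final: (x=0, y=0)

Answer: Final position: (x=0, y=0)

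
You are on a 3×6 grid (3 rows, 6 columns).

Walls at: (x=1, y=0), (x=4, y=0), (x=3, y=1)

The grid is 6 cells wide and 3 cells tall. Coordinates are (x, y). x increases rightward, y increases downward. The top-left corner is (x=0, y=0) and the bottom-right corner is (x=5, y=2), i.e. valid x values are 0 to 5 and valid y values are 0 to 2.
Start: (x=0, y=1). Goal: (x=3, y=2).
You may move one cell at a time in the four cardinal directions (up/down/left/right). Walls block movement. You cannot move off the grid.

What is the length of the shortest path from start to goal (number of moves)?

Answer: Shortest path length: 4

Derivation:
BFS from (x=0, y=1) until reaching (x=3, y=2):
  Distance 0: (x=0, y=1)
  Distance 1: (x=0, y=0), (x=1, y=1), (x=0, y=2)
  Distance 2: (x=2, y=1), (x=1, y=2)
  Distance 3: (x=2, y=0), (x=2, y=2)
  Distance 4: (x=3, y=0), (x=3, y=2)  <- goal reached here
One shortest path (4 moves): (x=0, y=1) -> (x=1, y=1) -> (x=2, y=1) -> (x=2, y=2) -> (x=3, y=2)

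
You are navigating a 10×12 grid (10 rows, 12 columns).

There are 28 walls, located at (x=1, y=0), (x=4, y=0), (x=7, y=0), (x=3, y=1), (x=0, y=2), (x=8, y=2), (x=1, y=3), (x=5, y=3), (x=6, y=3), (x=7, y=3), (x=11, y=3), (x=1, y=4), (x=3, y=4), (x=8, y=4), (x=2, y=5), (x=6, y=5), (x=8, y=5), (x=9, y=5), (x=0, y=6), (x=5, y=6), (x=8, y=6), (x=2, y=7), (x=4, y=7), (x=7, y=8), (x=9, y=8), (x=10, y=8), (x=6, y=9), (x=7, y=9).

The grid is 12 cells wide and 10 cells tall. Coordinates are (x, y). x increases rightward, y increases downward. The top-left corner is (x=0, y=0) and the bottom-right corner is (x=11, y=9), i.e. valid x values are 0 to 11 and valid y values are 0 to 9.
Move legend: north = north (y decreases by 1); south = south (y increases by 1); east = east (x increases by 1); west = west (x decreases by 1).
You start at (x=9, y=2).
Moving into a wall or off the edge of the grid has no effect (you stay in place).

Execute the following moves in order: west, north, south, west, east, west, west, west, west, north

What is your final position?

Start: (x=9, y=2)
  west (west): blocked, stay at (x=9, y=2)
  north (north): (x=9, y=2) -> (x=9, y=1)
  south (south): (x=9, y=1) -> (x=9, y=2)
  west (west): blocked, stay at (x=9, y=2)
  east (east): (x=9, y=2) -> (x=10, y=2)
  west (west): (x=10, y=2) -> (x=9, y=2)
  [×3]west (west): blocked, stay at (x=9, y=2)
  north (north): (x=9, y=2) -> (x=9, y=1)
Final: (x=9, y=1)

Answer: Final position: (x=9, y=1)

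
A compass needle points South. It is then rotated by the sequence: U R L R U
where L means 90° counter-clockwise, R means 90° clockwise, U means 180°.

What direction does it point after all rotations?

Answer: Final heading: West

Derivation:
Start: South
  U (U-turn (180°)) -> North
  R (right (90° clockwise)) -> East
  L (left (90° counter-clockwise)) -> North
  R (right (90° clockwise)) -> East
  U (U-turn (180°)) -> West
Final: West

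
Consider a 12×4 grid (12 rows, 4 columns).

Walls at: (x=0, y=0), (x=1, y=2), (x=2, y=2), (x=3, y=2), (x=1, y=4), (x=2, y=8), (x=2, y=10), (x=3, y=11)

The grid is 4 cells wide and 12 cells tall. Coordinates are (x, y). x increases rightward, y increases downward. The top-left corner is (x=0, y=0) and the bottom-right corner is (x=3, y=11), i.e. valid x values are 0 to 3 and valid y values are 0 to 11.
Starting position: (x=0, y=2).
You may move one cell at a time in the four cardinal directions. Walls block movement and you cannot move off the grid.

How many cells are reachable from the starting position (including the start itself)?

BFS flood-fill from (x=0, y=2):
  Distance 0: (x=0, y=2)
  Distance 1: (x=0, y=1), (x=0, y=3)
  Distance 2: (x=1, y=1), (x=1, y=3), (x=0, y=4)
  Distance 3: (x=1, y=0), (x=2, y=1), (x=2, y=3), (x=0, y=5)
  Distance 4: (x=2, y=0), (x=3, y=1), (x=3, y=3), (x=2, y=4), (x=1, y=5), (x=0, y=6)
  Distance 5: (x=3, y=0), (x=3, y=4), (x=2, y=5), (x=1, y=6), (x=0, y=7)
  Distance 6: (x=3, y=5), (x=2, y=6), (x=1, y=7), (x=0, y=8)
  Distance 7: (x=3, y=6), (x=2, y=7), (x=1, y=8), (x=0, y=9)
  Distance 8: (x=3, y=7), (x=1, y=9), (x=0, y=10)
  Distance 9: (x=3, y=8), (x=2, y=9), (x=1, y=10), (x=0, y=11)
  Distance 10: (x=3, y=9), (x=1, y=11)
  Distance 11: (x=3, y=10), (x=2, y=11)
Total reachable: 40 (grid has 40 open cells total)

Answer: Reachable cells: 40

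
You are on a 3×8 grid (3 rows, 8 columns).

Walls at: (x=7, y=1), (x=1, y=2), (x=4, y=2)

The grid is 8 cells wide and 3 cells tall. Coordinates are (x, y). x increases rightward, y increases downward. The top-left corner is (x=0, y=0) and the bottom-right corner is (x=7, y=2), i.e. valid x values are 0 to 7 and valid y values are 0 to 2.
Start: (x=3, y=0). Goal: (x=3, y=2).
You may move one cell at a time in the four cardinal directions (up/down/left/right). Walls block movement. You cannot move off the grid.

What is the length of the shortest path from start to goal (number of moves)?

Answer: Shortest path length: 2

Derivation:
BFS from (x=3, y=0) until reaching (x=3, y=2):
  Distance 0: (x=3, y=0)
  Distance 1: (x=2, y=0), (x=4, y=0), (x=3, y=1)
  Distance 2: (x=1, y=0), (x=5, y=0), (x=2, y=1), (x=4, y=1), (x=3, y=2)  <- goal reached here
One shortest path (2 moves): (x=3, y=0) -> (x=3, y=1) -> (x=3, y=2)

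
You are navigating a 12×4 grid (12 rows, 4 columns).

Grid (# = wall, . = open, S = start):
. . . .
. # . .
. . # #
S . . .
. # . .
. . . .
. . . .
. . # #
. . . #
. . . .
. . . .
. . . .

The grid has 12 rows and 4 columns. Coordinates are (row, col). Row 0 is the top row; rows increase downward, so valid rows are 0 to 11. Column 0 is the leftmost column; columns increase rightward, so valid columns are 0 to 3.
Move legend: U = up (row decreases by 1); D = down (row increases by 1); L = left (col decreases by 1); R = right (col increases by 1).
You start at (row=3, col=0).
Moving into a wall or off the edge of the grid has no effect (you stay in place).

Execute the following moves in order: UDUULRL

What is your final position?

Start: (row=3, col=0)
  U (up): (row=3, col=0) -> (row=2, col=0)
  D (down): (row=2, col=0) -> (row=3, col=0)
  U (up): (row=3, col=0) -> (row=2, col=0)
  U (up): (row=2, col=0) -> (row=1, col=0)
  L (left): blocked, stay at (row=1, col=0)
  R (right): blocked, stay at (row=1, col=0)
  L (left): blocked, stay at (row=1, col=0)
Final: (row=1, col=0)

Answer: Final position: (row=1, col=0)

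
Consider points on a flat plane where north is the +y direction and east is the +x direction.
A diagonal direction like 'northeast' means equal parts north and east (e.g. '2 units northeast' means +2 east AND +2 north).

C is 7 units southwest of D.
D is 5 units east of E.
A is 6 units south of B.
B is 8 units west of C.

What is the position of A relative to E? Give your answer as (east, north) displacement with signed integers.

Place E at the origin (east=0, north=0).
  D is 5 units east of E: delta (east=+5, north=+0); D at (east=5, north=0).
  C is 7 units southwest of D: delta (east=-7, north=-7); C at (east=-2, north=-7).
  B is 8 units west of C: delta (east=-8, north=+0); B at (east=-10, north=-7).
  A is 6 units south of B: delta (east=+0, north=-6); A at (east=-10, north=-13).
Therefore A relative to E: (east=-10, north=-13).

Answer: A is at (east=-10, north=-13) relative to E.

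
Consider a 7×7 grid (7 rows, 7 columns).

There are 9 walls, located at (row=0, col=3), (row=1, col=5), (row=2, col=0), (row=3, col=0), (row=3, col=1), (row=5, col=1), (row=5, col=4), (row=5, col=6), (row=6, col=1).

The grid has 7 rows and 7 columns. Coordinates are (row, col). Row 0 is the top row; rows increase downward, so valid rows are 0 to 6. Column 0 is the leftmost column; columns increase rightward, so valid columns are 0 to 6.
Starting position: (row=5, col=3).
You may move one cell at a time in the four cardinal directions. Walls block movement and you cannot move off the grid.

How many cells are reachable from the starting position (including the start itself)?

BFS flood-fill from (row=5, col=3):
  Distance 0: (row=5, col=3)
  Distance 1: (row=4, col=3), (row=5, col=2), (row=6, col=3)
  Distance 2: (row=3, col=3), (row=4, col=2), (row=4, col=4), (row=6, col=2), (row=6, col=4)
  Distance 3: (row=2, col=3), (row=3, col=2), (row=3, col=4), (row=4, col=1), (row=4, col=5), (row=6, col=5)
  Distance 4: (row=1, col=3), (row=2, col=2), (row=2, col=4), (row=3, col=5), (row=4, col=0), (row=4, col=6), (row=5, col=5), (row=6, col=6)
  Distance 5: (row=1, col=2), (row=1, col=4), (row=2, col=1), (row=2, col=5), (row=3, col=6), (row=5, col=0)
  Distance 6: (row=0, col=2), (row=0, col=4), (row=1, col=1), (row=2, col=6), (row=6, col=0)
  Distance 7: (row=0, col=1), (row=0, col=5), (row=1, col=0), (row=1, col=6)
  Distance 8: (row=0, col=0), (row=0, col=6)
Total reachable: 40 (grid has 40 open cells total)

Answer: Reachable cells: 40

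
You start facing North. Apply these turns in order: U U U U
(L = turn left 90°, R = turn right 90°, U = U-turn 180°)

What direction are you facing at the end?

Answer: Final heading: North

Derivation:
Start: North
  U (U-turn (180°)) -> South
  U (U-turn (180°)) -> North
  U (U-turn (180°)) -> South
  U (U-turn (180°)) -> North
Final: North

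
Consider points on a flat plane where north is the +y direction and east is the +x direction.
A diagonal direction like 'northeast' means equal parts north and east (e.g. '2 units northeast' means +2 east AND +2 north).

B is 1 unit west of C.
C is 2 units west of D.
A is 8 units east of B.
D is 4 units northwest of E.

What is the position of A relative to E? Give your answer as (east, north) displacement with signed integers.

Answer: A is at (east=1, north=4) relative to E.

Derivation:
Place E at the origin (east=0, north=0).
  D is 4 units northwest of E: delta (east=-4, north=+4); D at (east=-4, north=4).
  C is 2 units west of D: delta (east=-2, north=+0); C at (east=-6, north=4).
  B is 1 unit west of C: delta (east=-1, north=+0); B at (east=-7, north=4).
  A is 8 units east of B: delta (east=+8, north=+0); A at (east=1, north=4).
Therefore A relative to E: (east=1, north=4).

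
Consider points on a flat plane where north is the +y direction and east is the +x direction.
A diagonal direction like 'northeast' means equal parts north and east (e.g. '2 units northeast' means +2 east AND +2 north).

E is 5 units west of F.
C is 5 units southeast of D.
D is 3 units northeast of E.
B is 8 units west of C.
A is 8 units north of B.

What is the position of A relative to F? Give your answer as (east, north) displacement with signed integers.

Answer: A is at (east=-5, north=6) relative to F.

Derivation:
Place F at the origin (east=0, north=0).
  E is 5 units west of F: delta (east=-5, north=+0); E at (east=-5, north=0).
  D is 3 units northeast of E: delta (east=+3, north=+3); D at (east=-2, north=3).
  C is 5 units southeast of D: delta (east=+5, north=-5); C at (east=3, north=-2).
  B is 8 units west of C: delta (east=-8, north=+0); B at (east=-5, north=-2).
  A is 8 units north of B: delta (east=+0, north=+8); A at (east=-5, north=6).
Therefore A relative to F: (east=-5, north=6).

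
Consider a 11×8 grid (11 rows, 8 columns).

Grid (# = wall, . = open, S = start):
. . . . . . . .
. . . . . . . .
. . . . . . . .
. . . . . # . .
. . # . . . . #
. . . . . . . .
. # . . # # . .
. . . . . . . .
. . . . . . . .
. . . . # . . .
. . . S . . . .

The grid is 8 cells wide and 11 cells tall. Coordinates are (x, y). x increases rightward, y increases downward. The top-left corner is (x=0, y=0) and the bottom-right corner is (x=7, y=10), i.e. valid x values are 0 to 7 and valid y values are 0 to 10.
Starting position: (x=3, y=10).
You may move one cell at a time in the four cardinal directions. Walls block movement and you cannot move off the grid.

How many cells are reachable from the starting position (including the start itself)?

BFS flood-fill from (x=3, y=10):
  Distance 0: (x=3, y=10)
  Distance 1: (x=3, y=9), (x=2, y=10), (x=4, y=10)
  Distance 2: (x=3, y=8), (x=2, y=9), (x=1, y=10), (x=5, y=10)
  Distance 3: (x=3, y=7), (x=2, y=8), (x=4, y=8), (x=1, y=9), (x=5, y=9), (x=0, y=10), (x=6, y=10)
  Distance 4: (x=3, y=6), (x=2, y=7), (x=4, y=7), (x=1, y=8), (x=5, y=8), (x=0, y=9), (x=6, y=9), (x=7, y=10)
  Distance 5: (x=3, y=5), (x=2, y=6), (x=1, y=7), (x=5, y=7), (x=0, y=8), (x=6, y=8), (x=7, y=9)
  Distance 6: (x=3, y=4), (x=2, y=5), (x=4, y=5), (x=0, y=7), (x=6, y=7), (x=7, y=8)
  Distance 7: (x=3, y=3), (x=4, y=4), (x=1, y=5), (x=5, y=5), (x=0, y=6), (x=6, y=6), (x=7, y=7)
  Distance 8: (x=3, y=2), (x=2, y=3), (x=4, y=3), (x=1, y=4), (x=5, y=4), (x=0, y=5), (x=6, y=5), (x=7, y=6)
  Distance 9: (x=3, y=1), (x=2, y=2), (x=4, y=2), (x=1, y=3), (x=0, y=4), (x=6, y=4), (x=7, y=5)
  Distance 10: (x=3, y=0), (x=2, y=1), (x=4, y=1), (x=1, y=2), (x=5, y=2), (x=0, y=3), (x=6, y=3)
  Distance 11: (x=2, y=0), (x=4, y=0), (x=1, y=1), (x=5, y=1), (x=0, y=2), (x=6, y=2), (x=7, y=3)
  Distance 12: (x=1, y=0), (x=5, y=0), (x=0, y=1), (x=6, y=1), (x=7, y=2)
  Distance 13: (x=0, y=0), (x=6, y=0), (x=7, y=1)
  Distance 14: (x=7, y=0)
Total reachable: 81 (grid has 81 open cells total)

Answer: Reachable cells: 81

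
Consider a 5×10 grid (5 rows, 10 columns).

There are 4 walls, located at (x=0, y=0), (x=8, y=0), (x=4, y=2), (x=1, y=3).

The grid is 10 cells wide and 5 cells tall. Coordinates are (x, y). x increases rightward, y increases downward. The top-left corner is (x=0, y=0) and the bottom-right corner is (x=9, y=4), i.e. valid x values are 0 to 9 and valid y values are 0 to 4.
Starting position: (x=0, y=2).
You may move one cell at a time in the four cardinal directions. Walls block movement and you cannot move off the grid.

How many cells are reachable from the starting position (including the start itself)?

Answer: Reachable cells: 46

Derivation:
BFS flood-fill from (x=0, y=2):
  Distance 0: (x=0, y=2)
  Distance 1: (x=0, y=1), (x=1, y=2), (x=0, y=3)
  Distance 2: (x=1, y=1), (x=2, y=2), (x=0, y=4)
  Distance 3: (x=1, y=0), (x=2, y=1), (x=3, y=2), (x=2, y=3), (x=1, y=4)
  Distance 4: (x=2, y=0), (x=3, y=1), (x=3, y=3), (x=2, y=4)
  Distance 5: (x=3, y=0), (x=4, y=1), (x=4, y=3), (x=3, y=4)
  Distance 6: (x=4, y=0), (x=5, y=1), (x=5, y=3), (x=4, y=4)
  Distance 7: (x=5, y=0), (x=6, y=1), (x=5, y=2), (x=6, y=3), (x=5, y=4)
  Distance 8: (x=6, y=0), (x=7, y=1), (x=6, y=2), (x=7, y=3), (x=6, y=4)
  Distance 9: (x=7, y=0), (x=8, y=1), (x=7, y=2), (x=8, y=3), (x=7, y=4)
  Distance 10: (x=9, y=1), (x=8, y=2), (x=9, y=3), (x=8, y=4)
  Distance 11: (x=9, y=0), (x=9, y=2), (x=9, y=4)
Total reachable: 46 (grid has 46 open cells total)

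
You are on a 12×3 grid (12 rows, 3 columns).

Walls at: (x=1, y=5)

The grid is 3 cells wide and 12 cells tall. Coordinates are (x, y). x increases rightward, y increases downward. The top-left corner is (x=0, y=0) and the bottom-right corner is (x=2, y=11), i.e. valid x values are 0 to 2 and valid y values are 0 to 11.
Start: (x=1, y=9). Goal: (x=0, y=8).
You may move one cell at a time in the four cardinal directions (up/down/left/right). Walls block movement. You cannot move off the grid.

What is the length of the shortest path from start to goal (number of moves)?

BFS from (x=1, y=9) until reaching (x=0, y=8):
  Distance 0: (x=1, y=9)
  Distance 1: (x=1, y=8), (x=0, y=9), (x=2, y=9), (x=1, y=10)
  Distance 2: (x=1, y=7), (x=0, y=8), (x=2, y=8), (x=0, y=10), (x=2, y=10), (x=1, y=11)  <- goal reached here
One shortest path (2 moves): (x=1, y=9) -> (x=0, y=9) -> (x=0, y=8)

Answer: Shortest path length: 2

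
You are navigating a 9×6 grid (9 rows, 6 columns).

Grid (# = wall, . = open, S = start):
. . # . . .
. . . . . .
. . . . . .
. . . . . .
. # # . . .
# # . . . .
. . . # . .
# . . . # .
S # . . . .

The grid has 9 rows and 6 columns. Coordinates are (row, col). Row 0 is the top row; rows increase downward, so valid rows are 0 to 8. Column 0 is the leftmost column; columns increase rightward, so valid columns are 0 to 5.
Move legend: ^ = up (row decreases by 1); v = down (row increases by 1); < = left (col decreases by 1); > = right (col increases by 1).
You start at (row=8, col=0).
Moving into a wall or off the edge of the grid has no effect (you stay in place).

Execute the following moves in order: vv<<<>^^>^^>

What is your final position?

Start: (row=8, col=0)
  v (down): blocked, stay at (row=8, col=0)
  v (down): blocked, stay at (row=8, col=0)
  [×3]< (left): blocked, stay at (row=8, col=0)
  > (right): blocked, stay at (row=8, col=0)
  ^ (up): blocked, stay at (row=8, col=0)
  ^ (up): blocked, stay at (row=8, col=0)
  > (right): blocked, stay at (row=8, col=0)
  ^ (up): blocked, stay at (row=8, col=0)
  ^ (up): blocked, stay at (row=8, col=0)
  > (right): blocked, stay at (row=8, col=0)
Final: (row=8, col=0)

Answer: Final position: (row=8, col=0)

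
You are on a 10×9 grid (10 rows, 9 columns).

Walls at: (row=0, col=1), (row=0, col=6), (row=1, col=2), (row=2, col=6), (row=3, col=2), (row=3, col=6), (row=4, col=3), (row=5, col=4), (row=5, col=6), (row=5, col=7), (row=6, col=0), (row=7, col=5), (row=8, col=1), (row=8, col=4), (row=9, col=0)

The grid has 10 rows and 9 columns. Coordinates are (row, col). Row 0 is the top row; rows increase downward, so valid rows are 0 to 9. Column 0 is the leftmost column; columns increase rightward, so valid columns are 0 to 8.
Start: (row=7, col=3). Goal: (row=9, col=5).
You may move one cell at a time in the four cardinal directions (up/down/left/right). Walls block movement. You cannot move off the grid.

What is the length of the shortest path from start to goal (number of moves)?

BFS from (row=7, col=3) until reaching (row=9, col=5):
  Distance 0: (row=7, col=3)
  Distance 1: (row=6, col=3), (row=7, col=2), (row=7, col=4), (row=8, col=3)
  Distance 2: (row=5, col=3), (row=6, col=2), (row=6, col=4), (row=7, col=1), (row=8, col=2), (row=9, col=3)
  Distance 3: (row=5, col=2), (row=6, col=1), (row=6, col=5), (row=7, col=0), (row=9, col=2), (row=9, col=4)
  Distance 4: (row=4, col=2), (row=5, col=1), (row=5, col=5), (row=6, col=6), (row=8, col=0), (row=9, col=1), (row=9, col=5)  <- goal reached here
One shortest path (4 moves): (row=7, col=3) -> (row=8, col=3) -> (row=9, col=3) -> (row=9, col=4) -> (row=9, col=5)

Answer: Shortest path length: 4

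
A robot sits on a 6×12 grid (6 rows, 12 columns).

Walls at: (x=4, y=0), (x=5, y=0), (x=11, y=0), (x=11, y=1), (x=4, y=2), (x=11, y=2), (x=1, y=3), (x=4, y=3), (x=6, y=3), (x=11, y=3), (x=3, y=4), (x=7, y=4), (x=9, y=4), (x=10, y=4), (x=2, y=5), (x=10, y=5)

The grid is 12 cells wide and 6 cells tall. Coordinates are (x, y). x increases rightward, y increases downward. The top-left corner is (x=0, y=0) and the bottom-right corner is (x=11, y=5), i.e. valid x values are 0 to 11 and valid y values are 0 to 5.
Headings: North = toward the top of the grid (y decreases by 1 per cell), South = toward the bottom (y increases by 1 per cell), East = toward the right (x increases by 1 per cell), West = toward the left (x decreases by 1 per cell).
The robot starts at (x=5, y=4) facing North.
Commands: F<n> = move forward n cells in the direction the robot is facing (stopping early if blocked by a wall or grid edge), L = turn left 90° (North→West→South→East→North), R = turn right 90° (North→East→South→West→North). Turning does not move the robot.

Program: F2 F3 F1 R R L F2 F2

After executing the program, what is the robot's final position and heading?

Answer: Final position: (x=9, y=1), facing East

Derivation:
Start: (x=5, y=4), facing North
  F2: move forward 2, now at (x=5, y=2)
  F3: move forward 1/3 (blocked), now at (x=5, y=1)
  F1: move forward 0/1 (blocked), now at (x=5, y=1)
  R: turn right, now facing East
  R: turn right, now facing South
  L: turn left, now facing East
  F2: move forward 2, now at (x=7, y=1)
  F2: move forward 2, now at (x=9, y=1)
Final: (x=9, y=1), facing East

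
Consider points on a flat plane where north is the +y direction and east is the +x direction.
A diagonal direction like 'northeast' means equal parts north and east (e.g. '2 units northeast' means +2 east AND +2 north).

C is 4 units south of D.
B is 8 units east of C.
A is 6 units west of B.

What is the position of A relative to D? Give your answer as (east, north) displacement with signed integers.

Place D at the origin (east=0, north=0).
  C is 4 units south of D: delta (east=+0, north=-4); C at (east=0, north=-4).
  B is 8 units east of C: delta (east=+8, north=+0); B at (east=8, north=-4).
  A is 6 units west of B: delta (east=-6, north=+0); A at (east=2, north=-4).
Therefore A relative to D: (east=2, north=-4).

Answer: A is at (east=2, north=-4) relative to D.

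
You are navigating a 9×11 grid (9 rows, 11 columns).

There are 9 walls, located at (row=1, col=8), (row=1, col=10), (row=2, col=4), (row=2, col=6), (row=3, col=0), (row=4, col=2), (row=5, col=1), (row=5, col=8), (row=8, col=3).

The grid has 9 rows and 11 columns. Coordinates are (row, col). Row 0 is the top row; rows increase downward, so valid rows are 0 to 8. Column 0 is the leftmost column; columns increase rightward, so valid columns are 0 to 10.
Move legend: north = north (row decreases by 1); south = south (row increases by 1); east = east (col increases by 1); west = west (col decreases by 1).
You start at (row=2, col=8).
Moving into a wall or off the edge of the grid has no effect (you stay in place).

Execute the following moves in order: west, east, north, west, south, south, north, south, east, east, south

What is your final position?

Answer: Final position: (row=5, col=9)

Derivation:
Start: (row=2, col=8)
  west (west): (row=2, col=8) -> (row=2, col=7)
  east (east): (row=2, col=7) -> (row=2, col=8)
  north (north): blocked, stay at (row=2, col=8)
  west (west): (row=2, col=8) -> (row=2, col=7)
  south (south): (row=2, col=7) -> (row=3, col=7)
  south (south): (row=3, col=7) -> (row=4, col=7)
  north (north): (row=4, col=7) -> (row=3, col=7)
  south (south): (row=3, col=7) -> (row=4, col=7)
  east (east): (row=4, col=7) -> (row=4, col=8)
  east (east): (row=4, col=8) -> (row=4, col=9)
  south (south): (row=4, col=9) -> (row=5, col=9)
Final: (row=5, col=9)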